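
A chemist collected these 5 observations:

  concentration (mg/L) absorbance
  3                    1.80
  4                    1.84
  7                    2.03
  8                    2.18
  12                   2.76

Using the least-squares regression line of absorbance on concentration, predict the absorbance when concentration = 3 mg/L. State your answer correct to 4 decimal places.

n = 5, Σx = 34, Σy = 10.61, Σxy = 77.53, Σx² = 282
Sxx = Σx² − (Σx)²/n = 282 − 231.2 = 50.8
Sxy = Σxy − (Σx)(Σy)/n = 77.53 − 72.148 = 5.382
b = Sxy/Sxx = 5.382/50.8 = 0.105945
a = ȳ − b·x̄ = 2.122 − 0.105945·6.8 = 1.401575
ŷ(3) = a + b·3 = 1.401575 + 0.105945·3 = 1.719409

1.7194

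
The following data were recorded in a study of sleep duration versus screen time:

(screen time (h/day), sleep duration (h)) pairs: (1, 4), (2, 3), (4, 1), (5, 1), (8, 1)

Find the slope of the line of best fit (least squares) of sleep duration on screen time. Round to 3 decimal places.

-0.433

n = 5, Σx = 20, Σy = 10, Σxy = 27, Σx² = 110
Sxx = Σx² − (Σx)²/n = 110 − 80 = 30
Sxy = Σxy − (Σx)(Σy)/n = 27 − 40 = -13
b = Sxy/Sxx = -13/30 = -0.433333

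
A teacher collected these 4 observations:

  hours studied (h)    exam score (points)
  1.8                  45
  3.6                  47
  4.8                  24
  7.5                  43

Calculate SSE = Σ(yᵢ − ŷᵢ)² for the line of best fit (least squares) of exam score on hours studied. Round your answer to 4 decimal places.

324.4377

n = 4, Σx = 17.7, Σy = 159, Σxy = 687.9, Σx² = 95.49, Σy² = 6659
Sxx = Σx² − (Σx)²/n = 95.49 − 78.3225 = 17.1675
Sxy = Σxy − (Σx)(Σy)/n = 687.9 − 703.575 = -15.675
Syy = Σy² − (Σy)²/n = 6659 − 6320.25 = 338.75
b = Sxy/Sxx = -15.675/17.1675 = -0.913062
SSE = Syy − b·Sxy = 338.75 − (-0.913062)·(-15.675) = 324.437746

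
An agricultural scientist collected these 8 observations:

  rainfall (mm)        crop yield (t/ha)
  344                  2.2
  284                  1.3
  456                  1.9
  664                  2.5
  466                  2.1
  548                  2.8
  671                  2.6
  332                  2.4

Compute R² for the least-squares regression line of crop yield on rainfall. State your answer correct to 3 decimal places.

n = 8, Σx = 3765, Σy = 17.8, Σxy = 8706.8, Σx² = 1925749, Σy² = 41.16
Sxx = Σx² − (Σx)²/n = 1925749 − 1771903.125 = 153845.875
Sxy = Σxy − (Σx)(Σy)/n = 8706.8 − 8377.125 = 329.675
Syy = Σy² − (Σy)²/n = 41.16 − 39.605 = 1.555
R² = Sxy²/(Sxx·Syy) = (329.675)²/(153845.875·1.555) = 0.454314

0.454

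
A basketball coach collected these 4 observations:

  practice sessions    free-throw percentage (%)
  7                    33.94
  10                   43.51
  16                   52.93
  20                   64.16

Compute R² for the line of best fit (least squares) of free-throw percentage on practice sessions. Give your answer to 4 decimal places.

0.9830

n = 4, Σx = 53, Σy = 194.54, Σxy = 2802.76, Σx² = 805, Σy² = 9963.1342
Sxx = Σx² − (Σx)²/n = 805 − 702.25 = 102.75
Sxy = Σxy − (Σx)(Σy)/n = 2802.76 − 2577.655 = 225.105
Syy = Σy² − (Σy)²/n = 9963.1342 − 9461.4529 = 501.6813
R² = Sxy²/(Sxx·Syy) = (225.105)²/(102.75·501.6813) = 0.983016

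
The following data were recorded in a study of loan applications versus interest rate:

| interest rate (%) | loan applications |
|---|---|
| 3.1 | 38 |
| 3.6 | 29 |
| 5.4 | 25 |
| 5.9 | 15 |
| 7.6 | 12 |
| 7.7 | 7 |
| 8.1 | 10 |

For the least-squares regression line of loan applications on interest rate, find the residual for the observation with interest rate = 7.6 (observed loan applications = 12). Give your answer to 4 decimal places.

1.7477

n = 7, Σx = 41.4, Σy = 136, Σxy = 671.8, Σx² = 269.2
Sxx = Σx² − (Σx)²/n = 269.2 − 244.851429 = 24.348571
Sxy = Σxy − (Σx)(Σy)/n = 671.8 − 804.342857 = -132.542857
b = Sxy/Sxx = -132.542857/24.348571 = -5.443558
a = ȳ − b·x̄ = 19.428571 − (-5.443558)·5.914286 = 51.623328
ŷ(7.6) = 51.623328 + (-5.443558)·7.6 = 10.252288
residual = y − ŷ = 12 − 10.252288 = 1.747712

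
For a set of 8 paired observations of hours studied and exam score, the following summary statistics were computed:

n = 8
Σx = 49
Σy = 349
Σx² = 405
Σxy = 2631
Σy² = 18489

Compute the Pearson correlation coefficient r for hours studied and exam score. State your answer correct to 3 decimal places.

0.843

Sxx = Σx² − (Σx)²/n = 405 − 300.125 = 104.875
Sxy = Σxy − (Σx)(Σy)/n = 2631 − 2137.625 = 493.375
Syy = Σy² − (Σy)²/n = 18489 − 15225.125 = 3263.875
r = Sxy/√(Sxx·Syy) = 493.375/√(342298.890625) = 493.375/585.063151 = 0.843285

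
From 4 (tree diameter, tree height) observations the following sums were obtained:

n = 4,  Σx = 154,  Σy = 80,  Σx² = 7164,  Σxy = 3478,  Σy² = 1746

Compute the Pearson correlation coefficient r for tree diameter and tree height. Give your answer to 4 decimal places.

0.9373

Sxx = Σx² − (Σx)²/n = 7164 − 5929 = 1235
Sxy = Σxy − (Σx)(Σy)/n = 3478 − 3080 = 398
Syy = Σy² − (Σy)²/n = 1746 − 1600 = 146
r = Sxy/√(Sxx·Syy) = 398/√(180310) = 398/424.629250 = 0.937288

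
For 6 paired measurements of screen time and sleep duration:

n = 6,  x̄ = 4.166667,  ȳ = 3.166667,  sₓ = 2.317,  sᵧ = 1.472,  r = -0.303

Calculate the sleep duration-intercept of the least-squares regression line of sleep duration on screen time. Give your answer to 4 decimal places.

b = r · sᵧ/sₓ = -0.303 · 1.472/2.317 = -0.192497
a = ȳ − b·x̄ = 3.166667 − (-0.192497)·4.166667 = 3.968739

3.9687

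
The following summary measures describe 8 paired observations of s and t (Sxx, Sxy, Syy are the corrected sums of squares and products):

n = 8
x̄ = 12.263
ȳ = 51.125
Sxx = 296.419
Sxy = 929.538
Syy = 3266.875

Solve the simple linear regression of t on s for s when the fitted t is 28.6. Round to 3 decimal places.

b = Sxy/Sxx = 929.538/296.419 = 3.135892
a = ȳ − b·x̄ = 51.125 − 3.135892·12.263 = 12.669555
Set a + b·x = 28.6: x = (28.6 − 12.669555) / 3.135892 = 5.080036

5.080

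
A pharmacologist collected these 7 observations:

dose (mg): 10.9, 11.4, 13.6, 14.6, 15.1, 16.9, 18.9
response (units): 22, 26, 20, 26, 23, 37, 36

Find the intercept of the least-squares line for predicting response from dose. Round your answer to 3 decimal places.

n = 7, Σx = 101.4, Σy = 190, Σxy = 2840.8, Σx² = 1517.72
Sxx = Σx² − (Σx)²/n = 1517.72 − 1468.851429 = 48.868571
Sxy = Σxy − (Σx)(Σy)/n = 2840.8 − 2752.285714 = 88.514286
b = Sxy/Sxx = 88.514286/48.868571 = 1.811272
a = ȳ − b·x̄ = 27.142857 − 1.811272·14.485714 = 0.905285

0.905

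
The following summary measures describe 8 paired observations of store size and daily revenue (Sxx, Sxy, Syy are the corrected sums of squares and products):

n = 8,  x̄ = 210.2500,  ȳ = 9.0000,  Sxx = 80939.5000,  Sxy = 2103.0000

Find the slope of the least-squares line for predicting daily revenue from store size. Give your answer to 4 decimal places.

b = Sxy/Sxx = 2103/80939.5 = 0.025982

0.0260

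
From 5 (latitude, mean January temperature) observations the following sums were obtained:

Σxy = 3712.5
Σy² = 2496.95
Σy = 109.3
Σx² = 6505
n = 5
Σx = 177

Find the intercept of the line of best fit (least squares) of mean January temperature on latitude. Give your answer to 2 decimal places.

45.05

Sxx = Σx² − (Σx)²/n = 6505 − 6265.8 = 239.2
Sxy = Σxy − (Σx)(Σy)/n = 3712.5 − 3869.22 = -156.72
b = Sxy/Sxx = -156.72/239.2 = -0.655184
a = ȳ − b·x̄ = 21.86 − (-0.655184)·35.4 = 45.053512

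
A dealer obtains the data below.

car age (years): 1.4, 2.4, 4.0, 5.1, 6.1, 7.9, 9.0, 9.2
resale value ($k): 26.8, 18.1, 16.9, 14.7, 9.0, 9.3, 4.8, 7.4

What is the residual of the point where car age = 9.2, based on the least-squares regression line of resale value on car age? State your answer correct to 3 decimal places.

n = 8, Σx = 45.1, Σy = 107, Σxy = 463.18, Σx² = 314.99
Sxx = Σx² − (Σx)²/n = 314.99 − 254.25125 = 60.73875
Sxy = Σxy − (Σx)(Σy)/n = 463.18 − 603.2125 = -140.0325
b = Sxy/Sxx = -140.0325/60.73875 = -2.305489
a = ȳ − b·x̄ = 13.375 − (-2.305489)·5.6375 = 26.372192
ŷ(9.2) = 26.372192 + (-2.305489)·9.2 = 5.161697
residual = y − ŷ = 7.4 − 5.161697 = 2.238303

2.238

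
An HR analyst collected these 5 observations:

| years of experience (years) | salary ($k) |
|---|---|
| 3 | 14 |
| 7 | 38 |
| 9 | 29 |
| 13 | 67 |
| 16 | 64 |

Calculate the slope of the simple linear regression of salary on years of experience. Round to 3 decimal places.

n = 5, Σx = 48, Σy = 212, Σxy = 2464, Σx² = 564
Sxx = Σx² − (Σx)²/n = 564 − 460.8 = 103.2
Sxy = Σxy − (Σx)(Σy)/n = 2464 − 2035.2 = 428.8
b = Sxy/Sxx = 428.8/103.2 = 4.155039

4.155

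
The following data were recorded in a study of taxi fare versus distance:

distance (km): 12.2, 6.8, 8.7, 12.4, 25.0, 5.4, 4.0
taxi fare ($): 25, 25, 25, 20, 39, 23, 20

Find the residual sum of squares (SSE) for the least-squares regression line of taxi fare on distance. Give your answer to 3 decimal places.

n = 7, Σx = 74.5, Σy = 177, Σxy = 2119.7, Σx² = 1094.69, Σy² = 4725
Sxx = Σx² − (Σx)²/n = 1094.69 − 792.892857 = 301.797143
Sxy = Σxy − (Σx)(Σy)/n = 2119.7 − 1883.785714 = 235.914286
Syy = Σy² − (Σy)²/n = 4725 − 4475.571429 = 249.428571
b = Sxy/Sxx = 235.914286/301.797143 = 0.781698
SSE = Syy − b·Sxy = 249.428571 − 0.781698·235.914286 = 65.014797

65.015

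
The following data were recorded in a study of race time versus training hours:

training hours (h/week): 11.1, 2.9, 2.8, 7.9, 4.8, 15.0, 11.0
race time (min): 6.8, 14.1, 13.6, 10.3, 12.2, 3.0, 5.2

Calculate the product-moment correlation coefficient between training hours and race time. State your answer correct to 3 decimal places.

-0.987

n = 7, Σx = 55.5, Σy = 65.2, Σxy = 396.58, Σx² = 570.91, Σy² = 720.98
Sxx = Σx² − (Σx)²/n = 570.91 − 440.035714 = 130.874286
Sxy = Σxy − (Σx)(Σy)/n = 396.58 − 516.942857 = -120.362857
Syy = Σy² − (Σy)²/n = 720.98 − 607.291429 = 113.688571
r = Sxy/√(Sxx·Syy) = -120.362857/√(14878.910580) = -120.362857/121.979140 = -0.986750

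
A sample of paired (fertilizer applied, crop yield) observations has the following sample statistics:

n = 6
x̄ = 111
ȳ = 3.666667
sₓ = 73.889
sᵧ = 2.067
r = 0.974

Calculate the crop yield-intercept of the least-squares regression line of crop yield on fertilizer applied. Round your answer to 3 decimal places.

0.642

b = r · sᵧ/sₓ = 0.974 · 2.067/73.889 = 0.027247
a = ȳ − b·x̄ = 3.666667 − 0.027247·111 = 0.642243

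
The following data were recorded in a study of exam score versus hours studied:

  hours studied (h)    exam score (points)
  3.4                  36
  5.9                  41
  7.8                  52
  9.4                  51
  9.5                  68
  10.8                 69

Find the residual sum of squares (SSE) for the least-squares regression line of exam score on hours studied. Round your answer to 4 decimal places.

n = 6, Σx = 46.8, Σy = 317, Σxy = 2640.5, Σx² = 402.46, Σy² = 17667
Sxx = Σx² − (Σx)²/n = 402.46 − 365.04 = 37.42
Sxy = Σxy − (Σx)(Σy)/n = 2640.5 − 2472.6 = 167.9
Syy = Σy² − (Σy)²/n = 17667 − 16748.166667 = 918.833333
b = Sxy/Sxx = 167.9/37.42 = 4.486905
SSE = Syy − b·Sxy = 918.833333 − 4.486905·167.9 = 165.481917

165.4819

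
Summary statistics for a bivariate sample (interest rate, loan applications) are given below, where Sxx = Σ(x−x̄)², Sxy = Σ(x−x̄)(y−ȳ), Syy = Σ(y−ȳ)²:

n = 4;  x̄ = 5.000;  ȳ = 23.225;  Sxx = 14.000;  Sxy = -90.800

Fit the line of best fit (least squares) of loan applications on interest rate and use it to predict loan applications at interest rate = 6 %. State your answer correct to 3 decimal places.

16.739

b = Sxy/Sxx = -90.8/14 = -6.485714
a = ȳ − b·x̄ = 23.225 − (-6.485714)·5 = 55.653571
ŷ(6) = a + b·6 = 55.653571 + (-6.485714)·6 = 16.739286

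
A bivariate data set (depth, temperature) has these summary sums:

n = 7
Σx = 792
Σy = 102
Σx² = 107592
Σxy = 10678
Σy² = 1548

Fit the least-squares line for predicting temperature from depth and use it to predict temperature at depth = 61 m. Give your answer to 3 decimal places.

17.073

Sxx = Σx² − (Σx)²/n = 107592 − 89609.142857 = 17982.857143
Sxy = Σxy − (Σx)(Σy)/n = 10678 − 11540.571429 = -862.571429
b = Sxy/Sxx = -862.571429/17982.857143 = -0.047966
a = ȳ − b·x̄ = 14.571429 − (-0.047966)·113.142857 = 19.998475
ŷ(61) = a + b·61 = 19.998475 + (-0.047966)·61 = 17.072529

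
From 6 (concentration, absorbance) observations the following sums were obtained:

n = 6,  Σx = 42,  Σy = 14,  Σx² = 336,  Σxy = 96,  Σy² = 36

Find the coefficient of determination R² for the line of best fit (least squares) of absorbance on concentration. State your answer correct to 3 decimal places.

Sxx = Σx² − (Σx)²/n = 336 − 294 = 42
Sxy = Σxy − (Σx)(Σy)/n = 96 − 98 = -2
Syy = Σy² − (Σy)²/n = 36 − 32.666667 = 3.333333
R² = Sxy²/(Sxx·Syy) = (-2)²/(42·3.333333) = 0.028571

0.029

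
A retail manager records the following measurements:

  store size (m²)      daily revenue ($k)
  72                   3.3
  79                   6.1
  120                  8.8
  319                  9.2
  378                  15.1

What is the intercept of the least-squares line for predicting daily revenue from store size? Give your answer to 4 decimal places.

3.3955

n = 5, Σx = 968, Σy = 42.5, Σxy = 10418.1, Σx² = 270470
Sxx = Σx² − (Σx)²/n = 270470 − 187404.8 = 83065.2
Sxy = Σxy − (Σx)(Σy)/n = 10418.1 − 8228 = 2190.1
b = Sxy/Sxx = 2190.1/83065.2 = 0.026366
a = ȳ − b·x̄ = 8.5 − 0.026366·193.6 = 3.395536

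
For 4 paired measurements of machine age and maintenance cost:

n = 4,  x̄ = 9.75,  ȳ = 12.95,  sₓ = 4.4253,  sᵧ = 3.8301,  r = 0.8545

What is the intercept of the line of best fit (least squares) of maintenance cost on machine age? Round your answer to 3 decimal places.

b = r · sᵧ/sₓ = 0.8545 · 3.8301/4.4253 = 0.739570
a = ȳ − b·x̄ = 12.95 − 0.739570·9.75 = 5.739190

5.739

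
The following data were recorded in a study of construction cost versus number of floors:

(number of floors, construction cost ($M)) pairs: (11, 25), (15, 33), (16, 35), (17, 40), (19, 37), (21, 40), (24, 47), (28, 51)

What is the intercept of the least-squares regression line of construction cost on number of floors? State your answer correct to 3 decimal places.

n = 8, Σx = 151, Σy = 308, Σxy = 6109, Σx² = 3053
Sxx = Σx² − (Σx)²/n = 3053 − 2850.125 = 202.875
Sxy = Σxy − (Σx)(Σy)/n = 6109 − 5813.5 = 295.5
b = Sxy/Sxx = 295.5/202.875 = 1.456562
a = ȳ − b·x̄ = 38.5 − 1.456562·18.875 = 11.007394

11.007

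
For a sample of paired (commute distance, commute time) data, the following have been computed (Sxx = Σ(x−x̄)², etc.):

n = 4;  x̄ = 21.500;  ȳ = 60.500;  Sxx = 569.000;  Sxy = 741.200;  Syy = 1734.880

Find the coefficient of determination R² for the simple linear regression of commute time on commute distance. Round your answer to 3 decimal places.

R² = Sxy²/(Sxx·Syy) = (741.2)²/(569·1734.88) = 0.556531

0.557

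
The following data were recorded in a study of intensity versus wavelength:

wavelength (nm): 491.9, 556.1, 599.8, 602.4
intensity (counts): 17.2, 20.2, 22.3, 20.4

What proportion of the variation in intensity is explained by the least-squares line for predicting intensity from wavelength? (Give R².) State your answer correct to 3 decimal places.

0.833

n = 4, Σx = 2250.2, Σy = 80.1, Σxy = 45358.4, Σx² = 1273858.62, Σy² = 1617.33
Sxx = Σx² − (Σx)²/n = 1273858.62 − 1265850.01 = 8008.61
Sxy = Σxy − (Σx)(Σy)/n = 45358.4 − 45060.255 = 298.145
Syy = Σy² − (Σy)²/n = 1617.33 − 1604.0025 = 13.3275
R² = Sxy²/(Sxx·Syy) = (298.145)²/(8008.61·13.3275) = 0.832816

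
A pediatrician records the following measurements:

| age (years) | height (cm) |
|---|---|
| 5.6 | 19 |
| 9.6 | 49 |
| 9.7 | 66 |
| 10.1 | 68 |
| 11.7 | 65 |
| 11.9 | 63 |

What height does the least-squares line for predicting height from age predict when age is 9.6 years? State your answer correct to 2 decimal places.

n = 6, Σx = 58.6, Σy = 330, Σxy = 3414, Σx² = 598.12
Sxx = Σx² − (Σx)²/n = 598.12 − 572.326667 = 25.793333
Sxy = Σxy − (Σx)(Σy)/n = 3414 − 3223 = 191
b = Sxy/Sxx = 191/25.793333 = 7.405014
a = ȳ − b·x̄ = 55 − 7.405014·9.766667 = -17.322306
ŷ(9.6) = a + b·9.6 = -17.322306 + 7.405014·9.6 = 53.765831

53.77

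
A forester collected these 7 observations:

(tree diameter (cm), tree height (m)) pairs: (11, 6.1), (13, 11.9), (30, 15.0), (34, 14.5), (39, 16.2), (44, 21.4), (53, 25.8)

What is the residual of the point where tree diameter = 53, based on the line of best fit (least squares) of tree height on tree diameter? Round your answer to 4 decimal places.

n = 7, Σx = 224, Σy = 110.9, Σxy = 4105.6, Σx² = 8612
Sxx = Σx² − (Σx)²/n = 8612 − 7168 = 1444
Sxy = Σxy − (Σx)(Σy)/n = 4105.6 − 3548.8 = 556.8
b = Sxy/Sxx = 556.8/1444 = 0.385596
a = ȳ − b·x̄ = 15.842857 − 0.385596·32 = 3.503799
ŷ(53) = 3.503799 + 0.385596·53 = 23.940364
residual = y − ŷ = 25.8 − 23.940364 = 1.859636

1.8596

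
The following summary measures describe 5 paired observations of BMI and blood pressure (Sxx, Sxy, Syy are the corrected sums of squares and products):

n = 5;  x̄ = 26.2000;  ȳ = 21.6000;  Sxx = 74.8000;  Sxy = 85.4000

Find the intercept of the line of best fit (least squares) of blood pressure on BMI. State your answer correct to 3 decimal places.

b = Sxy/Sxx = 85.4/74.8 = 1.141711
a = ȳ − b·x̄ = 21.6 − 1.141711·26.2 = -8.312834

-8.313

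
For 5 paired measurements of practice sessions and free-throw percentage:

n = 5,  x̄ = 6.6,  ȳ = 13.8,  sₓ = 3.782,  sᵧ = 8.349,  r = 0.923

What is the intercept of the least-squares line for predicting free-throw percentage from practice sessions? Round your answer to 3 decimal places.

b = r · sᵧ/sₓ = 0.923 · 8.349/3.782 = 2.037580
a = ȳ − b·x̄ = 13.8 − 2.037580·6.6 = 0.351973

0.352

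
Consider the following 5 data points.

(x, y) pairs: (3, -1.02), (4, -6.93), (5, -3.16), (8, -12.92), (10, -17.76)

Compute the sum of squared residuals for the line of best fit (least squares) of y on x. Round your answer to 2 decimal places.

n = 5, Σx = 30, Σy = -41.79, Σxy = -327.54, Σx² = 214, Σy² = 541.3949
Sxx = Σx² − (Σx)²/n = 214 − 180 = 34
Sxy = Σxy − (Σx)(Σy)/n = -327.54 − (-250.74) = -76.8
Syy = Σy² − (Σy)²/n = 541.3949 − 349.28082 = 192.11408
b = Sxy/Sxx = -76.8/34 = -2.258824
SSE = Syy − b·Sxy = 192.11408 − (-2.258824)·(-76.8) = 18.636433

18.64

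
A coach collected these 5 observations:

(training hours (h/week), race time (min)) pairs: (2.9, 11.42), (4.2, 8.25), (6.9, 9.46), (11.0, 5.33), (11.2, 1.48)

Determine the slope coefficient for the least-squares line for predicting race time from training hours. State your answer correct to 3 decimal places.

-0.896

n = 5, Σx = 36.2, Σy = 35.94, Σxy = 208.248, Σx² = 320.1
Sxx = Σx² − (Σx)²/n = 320.1 − 262.088 = 58.012
Sxy = Σxy − (Σx)(Σy)/n = 208.248 − 260.2056 = -51.9576
b = Sxy/Sxx = -51.9576/58.012 = -0.895635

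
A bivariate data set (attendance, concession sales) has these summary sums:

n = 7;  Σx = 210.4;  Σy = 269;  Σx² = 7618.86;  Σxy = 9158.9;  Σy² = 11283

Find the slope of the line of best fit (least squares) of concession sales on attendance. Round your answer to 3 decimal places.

0.829

Sxx = Σx² − (Σx)²/n = 7618.86 − 6324.022857 = 1294.837143
Sxy = Σxy − (Σx)(Σy)/n = 9158.9 − 8085.371429 = 1073.528571
b = Sxy/Sxx = 1073.528571/1294.837143 = 0.829084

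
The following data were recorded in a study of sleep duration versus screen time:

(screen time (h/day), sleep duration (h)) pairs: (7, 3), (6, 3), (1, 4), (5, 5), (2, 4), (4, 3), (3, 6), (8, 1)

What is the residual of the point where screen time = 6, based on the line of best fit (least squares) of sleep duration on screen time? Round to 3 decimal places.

-0.036

n = 8, Σx = 36, Σy = 29, Σxy = 114, Σx² = 204
Sxx = Σx² − (Σx)²/n = 204 − 162 = 42
Sxy = Σxy − (Σx)(Σy)/n = 114 − 130.5 = -16.5
b = Sxy/Sxx = -16.5/42 = -0.392857
a = ȳ − b·x̄ = 3.625 − (-0.392857)·4.5 = 5.392857
ŷ(6) = 5.392857 + (-0.392857)·6 = 3.035714
residual = y − ŷ = 3 − 3.035714 = -0.035714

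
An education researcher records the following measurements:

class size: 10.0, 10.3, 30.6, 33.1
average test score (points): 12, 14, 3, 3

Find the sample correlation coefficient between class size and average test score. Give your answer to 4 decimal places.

-0.9855

n = 4, Σx = 84, Σy = 32, Σxy = 455.3, Σx² = 2238.06, Σy² = 358
Sxx = Σx² − (Σx)²/n = 2238.06 − 1764 = 474.06
Sxy = Σxy − (Σx)(Σy)/n = 455.3 − 672 = -216.7
Syy = Σy² − (Σy)²/n = 358 − 256 = 102
r = Sxy/√(Sxx·Syy) = -216.7/√(48354.12) = -216.7/219.895703 = -0.985467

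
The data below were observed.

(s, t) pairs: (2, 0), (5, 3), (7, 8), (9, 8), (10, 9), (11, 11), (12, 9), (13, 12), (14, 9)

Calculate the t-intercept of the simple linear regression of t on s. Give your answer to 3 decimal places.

-0.370

n = 9, Σx = 83, Σy = 69, Σxy = 744, Σx² = 889
Sxx = Σx² − (Σx)²/n = 889 − 765.444444 = 123.555556
Sxy = Σxy − (Σx)(Σy)/n = 744 − 636.333333 = 107.666667
b = Sxy/Sxx = 107.666667/123.555556 = 0.871403
a = ȳ − b·x̄ = 7.666667 − 0.871403·9.222222 = -0.369604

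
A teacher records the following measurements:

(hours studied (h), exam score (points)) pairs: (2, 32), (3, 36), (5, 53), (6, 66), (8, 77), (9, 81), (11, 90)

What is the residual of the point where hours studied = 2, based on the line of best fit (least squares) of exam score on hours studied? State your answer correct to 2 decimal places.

n = 7, Σx = 44, Σy = 435, Σxy = 3168, Σx² = 340
Sxx = Σx² − (Σx)²/n = 340 − 276.571429 = 63.428571
Sxy = Σxy − (Σx)(Σy)/n = 3168 − 2734.285714 = 433.714286
b = Sxy/Sxx = 433.714286/63.428571 = 6.837838
a = ȳ − b·x̄ = 62.142857 − 6.837838·6.285714 = 19.162162
ŷ(2) = 19.162162 + 6.837838·2 = 32.837838
residual = y − ŷ = 32 − 32.837838 = -0.837838

-0.84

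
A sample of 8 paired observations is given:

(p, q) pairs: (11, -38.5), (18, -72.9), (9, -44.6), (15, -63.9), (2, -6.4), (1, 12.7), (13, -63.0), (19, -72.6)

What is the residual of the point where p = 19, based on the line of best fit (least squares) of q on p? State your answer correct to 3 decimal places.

n = 8, Σx = 88, Σy = -349.2, Σxy = -5294.1, Σx² = 1286
Sxx = Σx² − (Σx)²/n = 1286 − 968 = 318
Sxy = Σxy − (Σx)(Σy)/n = -5294.1 − (-3841.2) = -1452.9
b = Sxy/Sxx = -1452.9/318 = -4.568868
a = ȳ − b·x̄ = -43.65 − (-4.568868)·11 = 6.607547
ŷ(19) = 6.607547 + (-4.568868)·19 = -80.200943
residual = y − ŷ = -72.6 − (-80.200943) = 7.600943

7.601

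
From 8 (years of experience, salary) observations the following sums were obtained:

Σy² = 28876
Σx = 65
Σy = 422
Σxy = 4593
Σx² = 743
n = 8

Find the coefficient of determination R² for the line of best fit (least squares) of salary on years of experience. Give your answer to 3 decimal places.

Sxx = Σx² − (Σx)²/n = 743 − 528.125 = 214.875
Sxy = Σxy − (Σx)(Σy)/n = 4593 − 3428.75 = 1164.25
Syy = Σy² − (Σy)²/n = 28876 − 22260.5 = 6615.5
R² = Sxy²/(Sxx·Syy) = (1164.25)²/(214.875·6615.5) = 0.953551

0.954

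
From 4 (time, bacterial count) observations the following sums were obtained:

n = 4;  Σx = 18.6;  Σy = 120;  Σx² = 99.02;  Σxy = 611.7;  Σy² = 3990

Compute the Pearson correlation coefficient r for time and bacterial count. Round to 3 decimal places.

Sxx = Σx² − (Σx)²/n = 99.02 − 86.49 = 12.53
Sxy = Σxy − (Σx)(Σy)/n = 611.7 − 558 = 53.7
Syy = Σy² − (Σy)²/n = 3990 − 3600 = 390
r = Sxy/√(Sxx·Syy) = 53.7/√(4886.7) = 53.7/69.904935 = 0.768186

0.768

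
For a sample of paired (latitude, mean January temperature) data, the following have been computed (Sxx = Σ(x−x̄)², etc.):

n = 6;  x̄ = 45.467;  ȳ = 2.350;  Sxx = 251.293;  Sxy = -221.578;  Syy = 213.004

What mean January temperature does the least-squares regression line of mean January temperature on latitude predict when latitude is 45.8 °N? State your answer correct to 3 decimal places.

2.056

b = Sxy/Sxx = -221.578/251.293 = -0.881752
a = ȳ − b·x̄ = 2.35 − (-0.881752)·45.467 = 42.440599
ŷ(45.8) = a + b·45.8 = 42.440599 + (-0.881752)·45.8 = 2.056377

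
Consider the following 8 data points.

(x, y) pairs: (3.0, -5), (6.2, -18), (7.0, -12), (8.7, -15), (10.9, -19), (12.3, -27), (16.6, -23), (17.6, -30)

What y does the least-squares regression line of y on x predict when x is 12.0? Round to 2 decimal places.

-21.06

n = 8, Σx = 82.3, Σy = -149, Σxy = -1790.1, Σx² = 1027.55
Sxx = Σx² − (Σx)²/n = 1027.55 − 846.66125 = 180.88875
Sxy = Σxy − (Σx)(Σy)/n = -1790.1 − (-1532.8375) = -257.2625
b = Sxy/Sxx = -257.2625/180.88875 = -1.422214
a = ȳ − b·x̄ = -18.625 − (-1.422214)·10.2875 = -3.993974
ŷ(12.0) = a + b·12.0 = -3.993974 + (-1.422214)·12 = -21.060541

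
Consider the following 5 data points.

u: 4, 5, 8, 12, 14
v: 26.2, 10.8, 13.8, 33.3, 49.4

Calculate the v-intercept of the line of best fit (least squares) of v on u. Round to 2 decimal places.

2.42

n = 5, Σx = 43, Σy = 133.5, Σxy = 1360.4, Σx² = 445
Sxx = Σx² − (Σx)²/n = 445 − 369.8 = 75.2
Sxy = Σxy − (Σx)(Σy)/n = 1360.4 − 1148.1 = 212.3
b = Sxy/Sxx = 212.3/75.2 = 2.823138
a = ȳ − b·x̄ = 26.7 − 2.823138·8.6 = 2.421011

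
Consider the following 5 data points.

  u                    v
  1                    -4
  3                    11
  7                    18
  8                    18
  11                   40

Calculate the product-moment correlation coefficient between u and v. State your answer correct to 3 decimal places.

0.949

n = 5, Σx = 30, Σy = 83, Σxy = 739, Σx² = 244, Σy² = 2385
Sxx = Σx² − (Σx)²/n = 244 − 180 = 64
Sxy = Σxy − (Σx)(Σy)/n = 739 − 498 = 241
Syy = Σy² − (Σy)²/n = 2385 − 1377.8 = 1007.2
r = Sxy/√(Sxx·Syy) = 241/√(64460.8) = 241/253.891315 = 0.949225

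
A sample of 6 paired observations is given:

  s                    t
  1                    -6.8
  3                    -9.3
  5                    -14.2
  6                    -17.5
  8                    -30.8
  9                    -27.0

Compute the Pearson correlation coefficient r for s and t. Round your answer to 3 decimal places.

-0.948

n = 6, Σx = 32, Σy = -105.6, Σxy = -700.1, Σx² = 216, Σy² = 2318.26
Sxx = Σx² − (Σx)²/n = 216 − 170.666667 = 45.333333
Sxy = Σxy − (Σx)(Σy)/n = -700.1 − (-563.2) = -136.9
Syy = Σy² − (Σy)²/n = 2318.26 − 1858.56 = 459.7
r = Sxy/√(Sxx·Syy) = -136.9/√(20839.733333) = -136.9/144.359736 = -0.948325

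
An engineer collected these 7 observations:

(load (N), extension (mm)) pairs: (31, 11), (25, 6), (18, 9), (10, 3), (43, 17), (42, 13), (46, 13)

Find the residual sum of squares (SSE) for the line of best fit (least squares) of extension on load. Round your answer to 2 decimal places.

n = 7, Σx = 215, Σy = 72, Σxy = 2558, Σx² = 7739, Σy² = 874
Sxx = Σx² − (Σx)²/n = 7739 − 6603.571429 = 1135.428571
Sxy = Σxy − (Σx)(Σy)/n = 2558 − 2211.428571 = 346.571429
Syy = Σy² − (Σy)²/n = 874 − 740.571429 = 133.428571
b = Sxy/Sxx = 346.571429/1135.428571 = 0.305234
SSE = Syy − b·Sxy = 133.428571 − 0.305234·346.571429 = 27.643181

27.64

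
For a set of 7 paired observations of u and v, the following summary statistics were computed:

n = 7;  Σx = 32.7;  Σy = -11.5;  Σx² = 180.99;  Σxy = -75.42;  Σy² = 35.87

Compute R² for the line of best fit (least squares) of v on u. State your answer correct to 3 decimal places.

0.982

Sxx = Σx² − (Σx)²/n = 180.99 − 152.755714 = 28.234286
Sxy = Σxy − (Σx)(Σy)/n = -75.42 − (-53.721429) = -21.698571
Syy = Σy² − (Σy)²/n = 35.87 − 18.892857 = 16.977143
R² = Sxy²/(Sxx·Syy) = (-21.698571)²/(28.234286·16.977143) = 0.982247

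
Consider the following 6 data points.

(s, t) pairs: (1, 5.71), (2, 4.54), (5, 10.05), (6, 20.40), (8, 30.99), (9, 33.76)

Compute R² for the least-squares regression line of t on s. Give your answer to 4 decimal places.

n = 6, Σx = 31, Σy = 105.45, Σxy = 739.2, Σx² = 211, Σy² = 2670.4959
Sxx = Σx² − (Σx)²/n = 211 − 160.166667 = 50.833333
Sxy = Σxy − (Σx)(Σy)/n = 739.2 − 544.825 = 194.375
Syy = Σy² − (Σy)²/n = 2670.4959 − 1853.28375 = 817.21215
R² = Sxy²/(Sxx·Syy) = (194.375)²/(50.833333·817.21215) = 0.909489

0.9095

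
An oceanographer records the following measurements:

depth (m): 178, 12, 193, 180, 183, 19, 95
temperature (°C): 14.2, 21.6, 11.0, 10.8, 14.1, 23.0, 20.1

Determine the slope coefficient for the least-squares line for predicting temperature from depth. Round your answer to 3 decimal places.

n = 7, Σx = 860, Σy = 114.8, Σxy = 11780.6, Σx² = 144352
Sxx = Σx² − (Σx)²/n = 144352 − 105657.142857 = 38694.857143
Sxy = Σxy − (Σx)(Σy)/n = 11780.6 − 14104 = -2323.4
b = Sxy/Sxx = -2323.4/38694.857143 = -0.060044

-0.060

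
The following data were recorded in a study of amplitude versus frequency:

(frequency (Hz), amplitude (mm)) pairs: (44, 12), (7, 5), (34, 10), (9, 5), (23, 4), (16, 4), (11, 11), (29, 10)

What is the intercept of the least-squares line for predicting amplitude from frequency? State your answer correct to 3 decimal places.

4.175

n = 8, Σx = 173, Σy = 61, Σxy = 1515, Σx² = 4969
Sxx = Σx² − (Σx)²/n = 4969 − 3741.125 = 1227.875
Sxy = Σxy − (Σx)(Σy)/n = 1515 − 1319.125 = 195.875
b = Sxy/Sxx = 195.875/1227.875 = 0.159524
a = ȳ − b·x̄ = 7.625 − 0.159524·21.625 = 4.175303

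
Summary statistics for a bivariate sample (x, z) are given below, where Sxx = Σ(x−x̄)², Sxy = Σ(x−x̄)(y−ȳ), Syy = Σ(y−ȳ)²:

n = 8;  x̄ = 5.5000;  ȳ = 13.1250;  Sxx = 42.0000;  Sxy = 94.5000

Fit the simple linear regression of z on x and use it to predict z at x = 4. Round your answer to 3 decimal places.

9.750

b = Sxy/Sxx = 94.5/42 = 2.25
a = ȳ − b·x̄ = 13.125 − 2.25·5.5 = 0.75
ŷ(4) = a + b·4 = 0.75 + 2.25·4 = 9.75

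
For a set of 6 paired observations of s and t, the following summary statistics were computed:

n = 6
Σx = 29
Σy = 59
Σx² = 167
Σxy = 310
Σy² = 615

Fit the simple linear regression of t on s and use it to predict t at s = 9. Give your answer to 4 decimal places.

Sxx = Σx² − (Σx)²/n = 167 − 140.166667 = 26.833333
Sxy = Σxy − (Σx)(Σy)/n = 310 − 285.166667 = 24.833333
b = Sxy/Sxx = 24.833333/26.833333 = 0.925466
a = ȳ − b·x̄ = 9.833333 − 0.925466·4.833333 = 5.360248
ŷ(9) = a + b·9 = 5.360248 + 0.925466·9 = 13.689441

13.6894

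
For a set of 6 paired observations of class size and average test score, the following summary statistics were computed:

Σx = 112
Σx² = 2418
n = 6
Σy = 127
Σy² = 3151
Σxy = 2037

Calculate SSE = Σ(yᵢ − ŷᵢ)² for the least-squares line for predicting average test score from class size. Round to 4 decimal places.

122.7108

Sxx = Σx² − (Σx)²/n = 2418 − 2090.666667 = 327.333333
Sxy = Σxy − (Σx)(Σy)/n = 2037 − 2370.666667 = -333.666667
Syy = Σy² − (Σy)²/n = 3151 − 2688.166667 = 462.833333
b = Sxy/Sxx = -333.666667/327.333333 = -1.019348
SSE = Syy − b·Sxy = 462.833333 − (-1.019348)·(-333.666667) = 122.710794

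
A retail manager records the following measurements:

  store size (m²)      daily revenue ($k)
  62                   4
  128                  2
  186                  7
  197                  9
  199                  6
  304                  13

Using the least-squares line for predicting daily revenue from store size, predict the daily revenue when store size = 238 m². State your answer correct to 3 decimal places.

9.296

n = 6, Σx = 1076, Σy = 41, Σxy = 8725, Σx² = 225650
Sxx = Σx² − (Σx)²/n = 225650 − 192962.666667 = 32687.333333
Sxy = Σxy − (Σx)(Σy)/n = 8725 − 7352.666667 = 1372.333333
b = Sxy/Sxx = 1372.333333/32687.333333 = 0.041984
a = ȳ − b·x̄ = 6.833333 − 0.041984·179.333333 = -0.695733
ŷ(238) = a + b·238 = -0.695733 + 0.041984·238 = 9.296374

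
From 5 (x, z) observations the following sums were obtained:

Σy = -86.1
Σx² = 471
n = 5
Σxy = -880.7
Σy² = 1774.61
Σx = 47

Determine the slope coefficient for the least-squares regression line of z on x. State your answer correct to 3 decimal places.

Sxx = Σx² − (Σx)²/n = 471 − 441.8 = 29.2
Sxy = Σxy − (Σx)(Σy)/n = -880.7 − (-809.34) = -71.36
b = Sxy/Sxx = -71.36/29.2 = -2.443836

-2.444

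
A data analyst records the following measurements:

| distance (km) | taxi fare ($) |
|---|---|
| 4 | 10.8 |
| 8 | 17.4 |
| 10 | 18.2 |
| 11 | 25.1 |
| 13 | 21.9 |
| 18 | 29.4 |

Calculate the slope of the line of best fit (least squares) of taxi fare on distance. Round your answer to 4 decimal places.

n = 6, Σx = 64, Σy = 122.8, Σxy = 1454.4, Σx² = 794
Sxx = Σx² − (Σx)²/n = 794 − 682.666667 = 111.333333
Sxy = Σxy − (Σx)(Σy)/n = 1454.4 − 1309.866667 = 144.533333
b = Sxy/Sxx = 144.533333/111.333333 = 1.298204

1.2982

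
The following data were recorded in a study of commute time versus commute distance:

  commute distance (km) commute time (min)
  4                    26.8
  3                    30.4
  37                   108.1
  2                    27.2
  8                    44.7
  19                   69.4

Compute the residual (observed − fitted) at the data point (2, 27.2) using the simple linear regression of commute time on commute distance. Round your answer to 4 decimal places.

n = 6, Σx = 73, Σy = 306.6, Σxy = 5928.7, Σx² = 1823
Sxx = Σx² − (Σx)²/n = 1823 − 888.166667 = 934.833333
Sxy = Σxy − (Σx)(Σy)/n = 5928.7 − 3730.3 = 2198.4
b = Sxy/Sxx = 2198.4/934.833333 = 2.351649
a = ȳ − b·x̄ = 51.1 − 2.351649·12.166667 = 22.488269
ŷ(2) = 22.488269 + 2.351649·2 = 27.191567
residual = y − ŷ = 27.2 − 27.191567 = 0.008433

0.0084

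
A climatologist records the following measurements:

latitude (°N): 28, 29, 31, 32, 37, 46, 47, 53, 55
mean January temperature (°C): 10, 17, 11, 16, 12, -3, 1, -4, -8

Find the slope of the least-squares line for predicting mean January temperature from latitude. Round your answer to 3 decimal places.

n = 9, Σx = 358, Σy = 52, Σxy = 1327, Σx² = 15138
Sxx = Σx² − (Σx)²/n = 15138 − 14240.444444 = 897.555556
Sxy = Σxy − (Σx)(Σy)/n = 1327 − 2068.444444 = -741.444444
b = Sxy/Sxx = -741.444444/897.555556 = -0.826071

-0.826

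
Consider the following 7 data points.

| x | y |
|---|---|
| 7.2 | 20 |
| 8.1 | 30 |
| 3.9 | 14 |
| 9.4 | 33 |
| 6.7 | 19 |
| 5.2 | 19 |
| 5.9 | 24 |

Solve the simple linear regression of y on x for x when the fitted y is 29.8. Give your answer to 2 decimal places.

n = 7, Σx = 46.4, Σy = 159, Σxy = 1119.5, Σx² = 327.76
Sxx = Σx² − (Σx)²/n = 327.76 − 307.565714 = 20.194286
Sxy = Σxy − (Σx)(Σy)/n = 1119.5 − 1053.942857 = 65.557143
b = Sxy/Sxx = 65.557143/20.194286 = 3.246321
a = ȳ − b·x̄ = 22.714286 − 3.246321·6.628571 = 1.195812
Set a + b·x = 29.8: x = (29.8 − 1.195812) / 3.246321 = 8.811262

8.81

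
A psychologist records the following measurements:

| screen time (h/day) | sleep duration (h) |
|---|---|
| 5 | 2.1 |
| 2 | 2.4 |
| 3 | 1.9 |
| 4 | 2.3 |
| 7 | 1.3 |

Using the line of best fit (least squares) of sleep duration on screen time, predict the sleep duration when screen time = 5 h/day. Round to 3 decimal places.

n = 5, Σx = 21, Σy = 10, Σxy = 39.3, Σx² = 103
Sxx = Σx² − (Σx)²/n = 103 − 88.2 = 14.8
Sxy = Σxy − (Σx)(Σy)/n = 39.3 − 42 = -2.7
b = Sxy/Sxx = -2.7/14.8 = -0.182432
a = ȳ − b·x̄ = 2 − (-0.182432)·4.2 = 2.766216
ŷ(5) = a + b·5 = 2.766216 + (-0.182432)·5 = 1.854054

1.854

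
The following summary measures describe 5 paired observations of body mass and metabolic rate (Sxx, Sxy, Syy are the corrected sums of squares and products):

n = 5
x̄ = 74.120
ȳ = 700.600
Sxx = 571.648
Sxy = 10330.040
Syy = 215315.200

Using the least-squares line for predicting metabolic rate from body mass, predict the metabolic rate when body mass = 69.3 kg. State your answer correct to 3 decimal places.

613.500

b = Sxy/Sxx = 10330.04/571.648 = 18.070631
a = ȳ − b·x̄ = 700.6 − 18.070631·74.12 = -638.795161
ŷ(69.3) = a + b·69.3 = -638.795161 + 18.070631·69.3 = 613.499559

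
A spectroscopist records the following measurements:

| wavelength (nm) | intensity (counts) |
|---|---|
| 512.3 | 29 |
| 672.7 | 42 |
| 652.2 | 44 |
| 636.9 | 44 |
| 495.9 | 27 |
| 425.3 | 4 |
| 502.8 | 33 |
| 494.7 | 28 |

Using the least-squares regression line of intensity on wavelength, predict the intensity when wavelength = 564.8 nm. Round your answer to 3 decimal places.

33.408

n = 8, Σx = 4392.8, Σy = 251, Σxy = 145365, Σx² = 2470315.86
Sxx = Σx² − (Σx)²/n = 2470315.86 − 2412086.48 = 58229.38
Sxy = Σxy − (Σx)(Σy)/n = 145365 − 137824.1 = 7540.9
b = Sxy/Sxx = 7540.9/58229.38 = 0.129503
a = ȳ − b·x̄ = 31.375 − 0.129503·549.1 = -39.735292
ŷ(564.8) = a + b·564.8 = -39.735292 + 0.129503·564.8 = 33.408203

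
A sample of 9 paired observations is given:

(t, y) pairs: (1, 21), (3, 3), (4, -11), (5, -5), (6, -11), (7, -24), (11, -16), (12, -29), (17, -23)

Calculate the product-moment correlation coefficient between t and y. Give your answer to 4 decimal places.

n = 9, Σx = 66, Σy = -95, Σxy = -1188, Σx² = 690, Σy² = 2919
Sxx = Σx² − (Σx)²/n = 690 − 484 = 206
Sxy = Σxy − (Σx)(Σy)/n = -1188 − (-696.666667) = -491.333333
Syy = Σy² − (Σy)²/n = 2919 − 1002.777778 = 1916.222222
r = Sxy/√(Sxx·Syy) = -491.333333/√(394741.777778) = -491.333333/628.284790 = -0.782023

-0.7820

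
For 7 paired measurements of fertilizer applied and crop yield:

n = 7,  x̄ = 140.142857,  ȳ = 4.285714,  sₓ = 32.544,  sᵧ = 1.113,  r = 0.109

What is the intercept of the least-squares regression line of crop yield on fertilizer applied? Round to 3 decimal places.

b = r · sᵧ/sₓ = 0.109 · 1.113/32.544 = 0.003728
a = ȳ − b·x̄ = 4.285714 − 0.003728·140.142857 = 3.763292

3.763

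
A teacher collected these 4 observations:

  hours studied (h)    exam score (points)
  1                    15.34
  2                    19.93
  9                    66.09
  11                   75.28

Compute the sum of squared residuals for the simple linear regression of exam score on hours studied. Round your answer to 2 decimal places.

6.56

n = 4, Σx = 23, Σy = 176.64, Σxy = 1478.09, Σx² = 207, Σy² = 10667.487
Sxx = Σx² − (Σx)²/n = 207 − 132.25 = 74.75
Sxy = Σxy − (Σx)(Σy)/n = 1478.09 − 1015.68 = 462.41
Syy = Σy² − (Σy)²/n = 10667.487 − 7800.4224 = 2867.0646
b = Sxy/Sxx = 462.41/74.75 = 6.186087
SSE = Syy − b·Sxy = 2867.0646 − 6.186087·462.41 = 6.556130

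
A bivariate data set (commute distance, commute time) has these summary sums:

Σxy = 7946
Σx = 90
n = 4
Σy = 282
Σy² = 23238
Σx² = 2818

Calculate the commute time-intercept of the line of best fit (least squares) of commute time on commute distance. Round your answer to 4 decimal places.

Sxx = Σx² − (Σx)²/n = 2818 − 2025 = 793
Sxy = Σxy − (Σx)(Σy)/n = 7946 − 6345 = 1601
b = Sxy/Sxx = 1601/793 = 2.018916
a = ȳ − b·x̄ = 70.5 − 2.018916·22.5 = 25.074401

25.0744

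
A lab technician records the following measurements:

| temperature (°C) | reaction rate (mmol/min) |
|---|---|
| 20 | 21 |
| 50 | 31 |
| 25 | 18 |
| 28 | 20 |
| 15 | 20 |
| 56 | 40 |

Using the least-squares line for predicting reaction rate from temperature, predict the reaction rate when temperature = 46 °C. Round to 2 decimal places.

n = 6, Σx = 194, Σy = 150, Σxy = 5520, Σx² = 7670
Sxx = Σx² − (Σx)²/n = 7670 − 6272.666667 = 1397.333333
Sxy = Σxy − (Σx)(Σy)/n = 5520 − 4850 = 670
b = Sxy/Sxx = 670/1397.333333 = 0.479485
a = ȳ − b·x̄ = 25 − 0.479485·32.333333 = 9.496660
ŷ(46) = a + b·46 = 9.496660 + 0.479485·46 = 31.552958

31.55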